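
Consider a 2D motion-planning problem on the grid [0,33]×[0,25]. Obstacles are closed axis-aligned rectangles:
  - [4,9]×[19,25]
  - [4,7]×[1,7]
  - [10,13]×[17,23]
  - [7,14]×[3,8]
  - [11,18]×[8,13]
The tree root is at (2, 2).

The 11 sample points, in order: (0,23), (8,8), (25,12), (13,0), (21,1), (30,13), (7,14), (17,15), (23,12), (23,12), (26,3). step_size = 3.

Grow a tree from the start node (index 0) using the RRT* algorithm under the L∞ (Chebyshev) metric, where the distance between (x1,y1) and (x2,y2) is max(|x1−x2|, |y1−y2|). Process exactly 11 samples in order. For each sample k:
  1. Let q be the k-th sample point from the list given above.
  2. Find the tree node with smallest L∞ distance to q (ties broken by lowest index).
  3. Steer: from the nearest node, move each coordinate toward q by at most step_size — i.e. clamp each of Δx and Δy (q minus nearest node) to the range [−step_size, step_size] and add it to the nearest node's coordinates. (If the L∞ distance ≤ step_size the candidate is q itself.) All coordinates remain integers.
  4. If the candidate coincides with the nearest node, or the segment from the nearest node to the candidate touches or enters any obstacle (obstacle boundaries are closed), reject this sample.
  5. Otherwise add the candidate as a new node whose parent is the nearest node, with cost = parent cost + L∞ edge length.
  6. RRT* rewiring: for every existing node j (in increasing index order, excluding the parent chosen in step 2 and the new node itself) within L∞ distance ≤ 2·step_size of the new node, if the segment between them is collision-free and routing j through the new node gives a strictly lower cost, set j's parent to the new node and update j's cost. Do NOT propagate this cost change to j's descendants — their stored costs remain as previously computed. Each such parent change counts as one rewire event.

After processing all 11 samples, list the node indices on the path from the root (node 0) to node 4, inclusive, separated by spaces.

Path: 0 1 4

1. q=(0,23) nearest=0 d=21 new=(0,5) → add node 1 parent=0 cost=3
2. q=(8,8) nearest=0 d=6 new=(5,5) → blocked by [4,7]×[1,7], reject
3. q=(25,12) nearest=0 d=23 new=(5,5) → blocked by [4,7]×[1,7], reject
4. q=(13,0) nearest=0 d=11 new=(5,0) → add node 2 parent=0 cost=3
5. q=(21,1) nearest=2 d=16 new=(8,1) → add node 3 parent=2 cost=6
6. q=(30,13) nearest=3 d=22 new=(11,4) → blocked by [7,14]×[3,8], reject
7. q=(7,14) nearest=1 d=9 new=(3,8) → add node 4 parent=1 cost=6
8. q=(17,15) nearest=3 d=14 new=(11,4) → blocked by [7,14]×[3,8], reject
9. q=(23,12) nearest=3 d=15 new=(11,4) → blocked by [7,14]×[3,8], reject
10. q=(23,12) nearest=3 d=15 new=(11,4) → blocked by [7,14]×[3,8], reject
11. q=(26,3) nearest=3 d=18 new=(11,3) → blocked by [7,14]×[3,8], reject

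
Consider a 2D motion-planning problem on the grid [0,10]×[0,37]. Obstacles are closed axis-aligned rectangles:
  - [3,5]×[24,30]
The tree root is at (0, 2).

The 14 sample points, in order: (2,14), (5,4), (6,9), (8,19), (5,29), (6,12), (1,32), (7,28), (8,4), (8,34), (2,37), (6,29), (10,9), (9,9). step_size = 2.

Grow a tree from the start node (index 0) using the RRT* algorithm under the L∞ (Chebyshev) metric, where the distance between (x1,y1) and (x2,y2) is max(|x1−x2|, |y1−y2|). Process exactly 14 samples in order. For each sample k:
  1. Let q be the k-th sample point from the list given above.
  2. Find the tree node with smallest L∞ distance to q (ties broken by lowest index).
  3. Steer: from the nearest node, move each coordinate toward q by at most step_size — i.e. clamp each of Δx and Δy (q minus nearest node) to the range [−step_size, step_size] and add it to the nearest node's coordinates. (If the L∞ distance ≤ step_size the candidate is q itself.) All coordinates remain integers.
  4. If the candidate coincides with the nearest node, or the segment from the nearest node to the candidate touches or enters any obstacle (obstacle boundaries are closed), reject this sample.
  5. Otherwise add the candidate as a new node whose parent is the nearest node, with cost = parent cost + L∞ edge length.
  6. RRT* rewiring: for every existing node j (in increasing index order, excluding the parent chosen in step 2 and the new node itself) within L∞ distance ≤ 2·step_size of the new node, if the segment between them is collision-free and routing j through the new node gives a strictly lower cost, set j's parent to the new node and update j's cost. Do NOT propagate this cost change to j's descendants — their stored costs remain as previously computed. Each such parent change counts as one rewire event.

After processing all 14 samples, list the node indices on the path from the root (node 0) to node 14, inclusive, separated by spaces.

Path: 0 1 3 4 13 14

1. q=(2,14) nearest=0 d=12 new=(2,4) → add node 1 parent=0 cost=2
2. q=(5,4) nearest=1 d=3 new=(4,4) → add node 2 parent=1 cost=4
3. q=(6,9) nearest=1 d=5 new=(4,6) → add node 3 parent=1 cost=4
4. q=(8,19) nearest=3 d=13 new=(6,8) → add node 4 parent=3 cost=6
5. q=(5,29) nearest=4 d=21 new=(5,10) → add node 5 parent=4 cost=8
6. q=(6,12) nearest=5 d=2 new=(6,12) → add node 6 parent=5 cost=10
7. q=(1,32) nearest=6 d=20 new=(4,14) → add node 7 parent=6 cost=12
8. q=(7,28) nearest=7 d=14 new=(6,16) → add node 8 parent=7 cost=14
9. q=(8,4) nearest=2 d=4 new=(6,4) → add node 9 parent=2 cost=6
10. q=(8,34) nearest=8 d=18 new=(8,18) → add node 10 parent=8 cost=16
11. q=(2,37) nearest=10 d=19 new=(6,20) → add node 11 parent=10 cost=18
12. q=(6,29) nearest=11 d=9 new=(6,22) → add node 12 parent=11 cost=20
13. q=(10,9) nearest=4 d=4 new=(8,9) → add node 13 parent=4 cost=8
14. q=(9,9) nearest=13 d=1 new=(9,9) → add node 14 parent=13 cost=9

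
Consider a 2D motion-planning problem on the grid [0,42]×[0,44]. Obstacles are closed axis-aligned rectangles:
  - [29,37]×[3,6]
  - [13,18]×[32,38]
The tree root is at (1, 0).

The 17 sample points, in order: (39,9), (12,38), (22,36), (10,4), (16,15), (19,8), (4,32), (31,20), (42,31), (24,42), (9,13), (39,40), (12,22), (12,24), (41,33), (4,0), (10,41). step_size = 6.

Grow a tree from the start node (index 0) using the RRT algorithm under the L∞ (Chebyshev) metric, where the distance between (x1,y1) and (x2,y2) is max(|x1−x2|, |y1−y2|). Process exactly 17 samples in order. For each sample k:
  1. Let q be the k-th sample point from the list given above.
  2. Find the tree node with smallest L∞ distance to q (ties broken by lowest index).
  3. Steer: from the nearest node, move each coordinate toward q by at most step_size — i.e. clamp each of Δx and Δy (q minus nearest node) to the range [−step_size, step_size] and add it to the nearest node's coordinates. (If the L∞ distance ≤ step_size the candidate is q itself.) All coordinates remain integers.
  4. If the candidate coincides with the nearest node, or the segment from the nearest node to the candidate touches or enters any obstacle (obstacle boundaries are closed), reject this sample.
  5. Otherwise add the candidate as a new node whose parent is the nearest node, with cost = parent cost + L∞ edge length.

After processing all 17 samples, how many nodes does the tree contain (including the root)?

Node count: 16

1. q=(39,9) nearest=0 d=38 new=(7,6) → add node 1 parent=0 cost=6
2. q=(12,38) nearest=1 d=32 new=(12,12) → add node 2 parent=1 cost=12
3. q=(22,36) nearest=2 d=24 new=(18,18) → add node 3 parent=2 cost=18
4. q=(10,4) nearest=1 d=3 new=(10,4) → add node 4 parent=1 cost=9
5. q=(16,15) nearest=3 d=3 new=(16,15) → add node 5 parent=3 cost=21
6. q=(19,8) nearest=2 d=7 new=(18,8) → add node 6 parent=2 cost=18
7. q=(4,32) nearest=3 d=14 new=(12,24) → add node 7 parent=3 cost=24
8. q=(31,20) nearest=3 d=13 new=(24,20) → add node 8 parent=3 cost=24
9. q=(42,31) nearest=8 d=18 new=(30,26) → add node 9 parent=8 cost=30
10. q=(24,42) nearest=9 d=16 new=(24,32) → add node 10 parent=9 cost=36
11. q=(9,13) nearest=2 d=3 new=(9,13) → add node 11 parent=2 cost=15
12. q=(39,40) nearest=9 d=14 new=(36,32) → add node 12 parent=9 cost=36
13. q=(12,22) nearest=7 d=2 new=(12,22) → add node 13 parent=7 cost=26
14. q=(12,24) nearest=7 d=0 → coincident, reject
15. q=(41,33) nearest=12 d=5 new=(41,33) → add node 14 parent=12 cost=41
16. q=(4,0) nearest=0 d=3 new=(4,0) → add node 15 parent=0 cost=3
17. q=(10,41) nearest=10 d=14 new=(18,38) → blocked by [13,18]×[32,38], reject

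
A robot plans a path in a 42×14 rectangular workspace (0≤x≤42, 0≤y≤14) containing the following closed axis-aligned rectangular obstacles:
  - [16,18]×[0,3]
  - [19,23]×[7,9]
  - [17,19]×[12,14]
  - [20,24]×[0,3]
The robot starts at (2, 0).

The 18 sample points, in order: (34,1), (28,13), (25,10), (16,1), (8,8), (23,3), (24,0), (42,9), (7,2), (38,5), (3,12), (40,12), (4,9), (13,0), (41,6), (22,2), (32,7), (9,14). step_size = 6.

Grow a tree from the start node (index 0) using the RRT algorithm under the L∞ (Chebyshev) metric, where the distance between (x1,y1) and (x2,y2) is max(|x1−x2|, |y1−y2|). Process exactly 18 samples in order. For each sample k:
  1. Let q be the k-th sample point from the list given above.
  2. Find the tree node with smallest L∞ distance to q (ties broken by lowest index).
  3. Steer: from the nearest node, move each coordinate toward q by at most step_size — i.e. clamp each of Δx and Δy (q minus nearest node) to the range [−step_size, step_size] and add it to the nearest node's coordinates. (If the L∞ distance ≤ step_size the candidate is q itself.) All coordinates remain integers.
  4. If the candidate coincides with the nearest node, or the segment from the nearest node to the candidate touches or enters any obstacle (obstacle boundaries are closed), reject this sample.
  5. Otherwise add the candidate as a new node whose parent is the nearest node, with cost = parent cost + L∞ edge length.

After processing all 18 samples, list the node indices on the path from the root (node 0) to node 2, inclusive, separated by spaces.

1. q=(34,1) nearest=0 d=32 new=(8,1) → add node 1 parent=0 cost=6
2. q=(28,13) nearest=1 d=20 new=(14,7) → add node 2 parent=1 cost=12
3. q=(25,10) nearest=2 d=11 new=(20,10) → add node 3 parent=2 cost=18
4. q=(16,1) nearest=2 d=6 new=(16,1) → blocked by [16,18]×[0,3], reject
5. q=(8,8) nearest=2 d=6 new=(8,8) → add node 4 parent=2 cost=18
6. q=(23,3) nearest=3 d=7 new=(23,4) → blocked by [19,23]×[7,9], reject
7. q=(24,0) nearest=2 d=10 new=(20,1) → blocked by [16,18]×[0,3], reject
8. q=(42,9) nearest=3 d=22 new=(26,9) → add node 5 parent=3 cost=24
9. q=(7,2) nearest=1 d=1 new=(7,2) → add node 6 parent=1 cost=7
10. q=(38,5) nearest=5 d=12 new=(32,5) → add node 7 parent=5 cost=30
11. q=(3,12) nearest=4 d=5 new=(3,12) → add node 8 parent=4 cost=23
12. q=(40,12) nearest=7 d=8 new=(38,11) → add node 9 parent=7 cost=36
13. q=(4,9) nearest=8 d=3 new=(4,9) → add node 10 parent=8 cost=26
14. q=(13,0) nearest=1 d=5 new=(13,0) → add node 11 parent=1 cost=11
15. q=(41,6) nearest=9 d=5 new=(41,6) → add node 12 parent=9 cost=41
16. q=(22,2) nearest=5 d=7 new=(22,3) → blocked by [20,24]×[0,3], reject
17. q=(32,7) nearest=7 d=2 new=(32,7) → add node 13 parent=7 cost=32
18. q=(9,14) nearest=10 d=5 new=(9,14) → add node 14 parent=10 cost=31

Path: 0 1 2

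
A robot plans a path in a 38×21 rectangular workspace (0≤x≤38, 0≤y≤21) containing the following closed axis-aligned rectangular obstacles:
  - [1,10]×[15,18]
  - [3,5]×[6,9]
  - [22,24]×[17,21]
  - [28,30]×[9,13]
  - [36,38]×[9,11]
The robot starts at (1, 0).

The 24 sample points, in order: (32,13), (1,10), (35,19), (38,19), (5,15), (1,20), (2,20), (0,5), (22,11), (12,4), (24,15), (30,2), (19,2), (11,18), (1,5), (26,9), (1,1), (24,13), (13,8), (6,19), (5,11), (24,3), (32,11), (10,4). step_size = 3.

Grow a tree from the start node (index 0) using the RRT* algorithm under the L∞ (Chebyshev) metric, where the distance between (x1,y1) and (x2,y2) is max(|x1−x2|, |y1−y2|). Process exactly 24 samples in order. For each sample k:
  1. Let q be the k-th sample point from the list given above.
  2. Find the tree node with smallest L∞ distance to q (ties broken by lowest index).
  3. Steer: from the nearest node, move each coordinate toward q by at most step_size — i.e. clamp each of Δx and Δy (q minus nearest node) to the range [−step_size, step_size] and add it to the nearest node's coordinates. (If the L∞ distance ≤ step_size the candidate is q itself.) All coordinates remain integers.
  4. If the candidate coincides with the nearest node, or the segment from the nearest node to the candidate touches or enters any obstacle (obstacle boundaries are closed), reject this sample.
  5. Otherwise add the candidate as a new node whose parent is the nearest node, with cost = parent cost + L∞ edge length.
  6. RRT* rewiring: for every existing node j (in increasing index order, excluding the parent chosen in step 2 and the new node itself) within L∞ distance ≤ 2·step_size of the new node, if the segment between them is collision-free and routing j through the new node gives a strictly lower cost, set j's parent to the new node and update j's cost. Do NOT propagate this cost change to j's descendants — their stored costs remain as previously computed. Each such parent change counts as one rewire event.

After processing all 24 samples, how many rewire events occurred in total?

1. q=(32,13) nearest=0 d=31 new=(4,3) → add node 1 parent=0 cost=3
2. q=(1,10) nearest=1 d=7 new=(1,6) → add node 2 parent=1 cost=6
3. q=(35,19) nearest=1 d=31 new=(7,6) → add node 3 parent=1 cost=6
4. q=(38,19) nearest=3 d=31 new=(10,9) → add node 4 parent=3 cost=9
5. q=(5,15) nearest=4 d=6 new=(7,12) → add node 5 parent=4 cost=12
6. q=(1,20) nearest=5 d=8 new=(4,15) → blocked by [1,10]×[15,18], reject
7. q=(2,20) nearest=5 d=8 new=(4,15) → blocked by [1,10]×[15,18], reject
8. q=(0,5) nearest=2 d=1 new=(0,5) → add node 6 parent=2 cost=7
9. q=(22,11) nearest=4 d=12 new=(13,11) → add node 7 parent=4 cost=12
10. q=(12,4) nearest=3 d=5 new=(10,4) → add node 8 parent=3 cost=9
11. q=(24,15) nearest=7 d=11 new=(16,14) → add node 9 parent=7 cost=15
12. q=(30,2) nearest=9 d=14 new=(19,11) → add node 10 parent=9 cost=18
13. q=(19,2) nearest=4 d=9 new=(13,6) → add node 11 parent=4 cost=12
14. q=(11,18) nearest=9 d=5 new=(13,17) → add node 12 parent=9 cost=18
15. q=(1,5) nearest=2 d=1 new=(1,5) → add node 13 parent=2 cost=7
16. q=(26,9) nearest=10 d=7 new=(22,9) → add node 14 parent=10 cost=21
17. q=(1,1) nearest=0 d=1 new=(1,1) → add node 15 parent=0 cost=1; rewire 6→15 (5<7); rewire 13→15 (5<7)
18. q=(24,13) nearest=14 d=4 new=(24,12) → add node 16 parent=14 cost=24
19. q=(13,8) nearest=11 d=2 new=(13,8) → add node 17 parent=11 cost=14
20. q=(6,19) nearest=5 d=7 new=(6,15) → blocked by [1,10]×[15,18], reject
21. q=(5,11) nearest=5 d=2 new=(5,11) → add node 18 parent=5 cost=14
22. q=(24,3) nearest=14 d=6 new=(24,6) → add node 19 parent=14 cost=24
23. q=(32,11) nearest=16 d=8 new=(27,11) → add node 20 parent=16 cost=27
24. q=(10,4) nearest=8 d=0 → coincident, reject

Rewire events: 2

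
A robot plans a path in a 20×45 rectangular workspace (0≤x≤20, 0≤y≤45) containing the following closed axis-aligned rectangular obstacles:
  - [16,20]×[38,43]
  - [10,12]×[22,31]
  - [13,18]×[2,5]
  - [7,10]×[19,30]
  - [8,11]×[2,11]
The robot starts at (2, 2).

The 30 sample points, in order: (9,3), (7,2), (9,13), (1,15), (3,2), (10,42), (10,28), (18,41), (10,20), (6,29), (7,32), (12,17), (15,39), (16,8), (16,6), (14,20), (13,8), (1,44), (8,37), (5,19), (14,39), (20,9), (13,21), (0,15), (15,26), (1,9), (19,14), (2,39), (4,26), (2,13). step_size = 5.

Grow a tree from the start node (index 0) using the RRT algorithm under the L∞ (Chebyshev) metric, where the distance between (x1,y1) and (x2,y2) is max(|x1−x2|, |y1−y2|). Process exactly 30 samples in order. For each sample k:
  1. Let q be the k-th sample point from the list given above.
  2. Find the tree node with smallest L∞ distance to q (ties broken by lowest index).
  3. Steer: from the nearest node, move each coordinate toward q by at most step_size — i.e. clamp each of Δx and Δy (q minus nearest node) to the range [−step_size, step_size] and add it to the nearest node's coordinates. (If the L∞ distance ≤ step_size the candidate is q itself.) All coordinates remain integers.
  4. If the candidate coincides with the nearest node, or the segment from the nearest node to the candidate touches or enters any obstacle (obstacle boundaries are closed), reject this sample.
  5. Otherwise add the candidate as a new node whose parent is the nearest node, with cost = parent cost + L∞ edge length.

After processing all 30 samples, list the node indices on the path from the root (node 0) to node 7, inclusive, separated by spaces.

Path: 0 1 3 5 6 7

1. q=(9,3) nearest=0 d=7 new=(7,3) → add node 1 parent=0 cost=5
2. q=(7,2) nearest=1 d=1 new=(7,2) → add node 2 parent=1 cost=6
3. q=(9,13) nearest=1 d=10 new=(9,8) → blocked by [8,11]×[2,11], reject
4. q=(1,15) nearest=1 d=12 new=(2,8) → add node 3 parent=1 cost=10
5. q=(3,2) nearest=0 d=1 new=(3,2) → add node 4 parent=0 cost=1
6. q=(10,42) nearest=3 d=34 new=(7,13) → add node 5 parent=3 cost=15
7. q=(10,28) nearest=5 d=15 new=(10,18) → add node 6 parent=5 cost=20
8. q=(18,41) nearest=6 d=23 new=(15,23) → add node 7 parent=6 cost=25
9. q=(10,20) nearest=6 d=2 new=(10,20) → blocked by [7,10]×[19,30], reject
10. q=(6,29) nearest=7 d=9 new=(10,28) → blocked by [10,12]×[22,31], reject
11. q=(7,32) nearest=7 d=9 new=(10,28) → blocked by [10,12]×[22,31], reject
12. q=(12,17) nearest=6 d=2 new=(12,17) → add node 8 parent=6 cost=22
13. q=(15,39) nearest=7 d=16 new=(15,28) → add node 9 parent=7 cost=30
14. q=(16,8) nearest=1 d=9 new=(12,8) → blocked by [8,11]×[2,11], reject
15. q=(16,6) nearest=1 d=9 new=(12,6) → blocked by [8,11]×[2,11], reject
16. q=(14,20) nearest=7 d=3 new=(14,20) → add node 10 parent=7 cost=28
17. q=(13,8) nearest=1 d=6 new=(12,8) → blocked by [8,11]×[2,11], reject
18. q=(1,44) nearest=9 d=16 new=(10,33) → blocked by [10,12]×[22,31], reject
19. q=(8,37) nearest=9 d=9 new=(10,33) → blocked by [10,12]×[22,31], reject
20. q=(5,19) nearest=6 d=5 new=(5,19) → add node 11 parent=6 cost=25
21. q=(14,39) nearest=9 d=11 new=(14,33) → add node 12 parent=9 cost=35
22. q=(20,9) nearest=8 d=8 new=(17,12) → add node 13 parent=8 cost=27
23. q=(13,21) nearest=10 d=1 new=(13,21) → add node 14 parent=10 cost=29
24. q=(0,15) nearest=11 d=5 new=(0,15) → add node 15 parent=11 cost=30
25. q=(15,26) nearest=9 d=2 new=(15,26) → add node 16 parent=9 cost=32
26. q=(1,9) nearest=3 d=1 new=(1,9) → add node 17 parent=3 cost=11
27. q=(19,14) nearest=13 d=2 new=(19,14) → add node 18 parent=13 cost=29
28. q=(2,39) nearest=12 d=12 new=(9,38) → add node 19 parent=12 cost=40
29. q=(4,26) nearest=11 d=7 new=(4,24) → add node 20 parent=11 cost=30
30. q=(2,13) nearest=15 d=2 new=(2,13) → add node 21 parent=15 cost=32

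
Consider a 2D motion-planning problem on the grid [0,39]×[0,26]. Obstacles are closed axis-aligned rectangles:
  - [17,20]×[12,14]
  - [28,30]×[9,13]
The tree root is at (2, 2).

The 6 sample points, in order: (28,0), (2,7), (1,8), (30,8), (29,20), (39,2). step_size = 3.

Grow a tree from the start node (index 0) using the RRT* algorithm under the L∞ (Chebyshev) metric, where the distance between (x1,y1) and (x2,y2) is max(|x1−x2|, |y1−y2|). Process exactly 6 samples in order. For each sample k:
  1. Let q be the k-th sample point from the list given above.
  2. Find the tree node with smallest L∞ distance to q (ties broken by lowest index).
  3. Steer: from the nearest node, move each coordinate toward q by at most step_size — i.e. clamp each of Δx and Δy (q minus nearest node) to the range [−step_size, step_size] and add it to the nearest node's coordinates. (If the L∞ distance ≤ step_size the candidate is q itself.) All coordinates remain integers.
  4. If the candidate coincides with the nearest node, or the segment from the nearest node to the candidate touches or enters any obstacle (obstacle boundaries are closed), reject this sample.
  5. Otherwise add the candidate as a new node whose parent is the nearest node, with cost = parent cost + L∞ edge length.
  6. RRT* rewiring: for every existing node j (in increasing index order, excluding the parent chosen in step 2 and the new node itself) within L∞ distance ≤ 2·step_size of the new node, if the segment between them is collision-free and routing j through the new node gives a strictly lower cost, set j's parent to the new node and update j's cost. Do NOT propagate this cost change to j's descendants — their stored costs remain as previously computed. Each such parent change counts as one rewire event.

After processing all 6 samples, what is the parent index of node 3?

Parent of node 3: 2

1. q=(28,0) nearest=0 d=26 new=(5,0) → add node 1 parent=0 cost=3
2. q=(2,7) nearest=0 d=5 new=(2,5) → add node 2 parent=0 cost=3
3. q=(1,8) nearest=2 d=3 new=(1,8) → add node 3 parent=2 cost=6
4. q=(30,8) nearest=1 d=25 new=(8,3) → add node 4 parent=1 cost=6
5. q=(29,20) nearest=4 d=21 new=(11,6) → add node 5 parent=4 cost=9
6. q=(39,2) nearest=5 d=28 new=(14,3) → add node 6 parent=5 cost=12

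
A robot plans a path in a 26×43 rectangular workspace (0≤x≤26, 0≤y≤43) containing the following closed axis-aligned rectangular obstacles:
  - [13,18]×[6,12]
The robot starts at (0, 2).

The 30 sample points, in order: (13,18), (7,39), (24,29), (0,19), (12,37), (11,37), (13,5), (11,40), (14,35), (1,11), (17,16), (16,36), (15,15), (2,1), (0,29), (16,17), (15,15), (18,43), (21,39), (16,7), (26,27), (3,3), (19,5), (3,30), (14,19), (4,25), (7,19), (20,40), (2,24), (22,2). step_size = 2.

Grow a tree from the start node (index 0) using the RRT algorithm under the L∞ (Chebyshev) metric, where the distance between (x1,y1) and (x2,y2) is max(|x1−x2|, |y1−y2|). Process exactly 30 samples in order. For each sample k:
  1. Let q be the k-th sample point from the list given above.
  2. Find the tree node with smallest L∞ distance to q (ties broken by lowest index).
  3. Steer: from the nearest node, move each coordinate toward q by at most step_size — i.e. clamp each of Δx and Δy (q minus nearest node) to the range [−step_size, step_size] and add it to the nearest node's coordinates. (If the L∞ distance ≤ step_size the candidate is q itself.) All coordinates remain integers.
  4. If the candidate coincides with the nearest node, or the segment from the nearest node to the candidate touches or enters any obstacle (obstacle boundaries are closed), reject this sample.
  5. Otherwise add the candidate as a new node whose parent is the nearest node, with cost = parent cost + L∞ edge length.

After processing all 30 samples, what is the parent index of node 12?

Parent of node 12: 9

1. q=(13,18) nearest=0 d=16 new=(2,4) → add node 1 parent=0 cost=2
2. q=(7,39) nearest=1 d=35 new=(4,6) → add node 2 parent=1 cost=4
3. q=(24,29) nearest=2 d=23 new=(6,8) → add node 3 parent=2 cost=6
4. q=(0,19) nearest=3 d=11 new=(4,10) → add node 4 parent=3 cost=8
5. q=(12,37) nearest=4 d=27 new=(6,12) → add node 5 parent=4 cost=10
6. q=(11,37) nearest=5 d=25 new=(8,14) → add node 6 parent=5 cost=12
7. q=(13,5) nearest=3 d=7 new=(8,6) → add node 7 parent=3 cost=8
8. q=(11,40) nearest=6 d=26 new=(10,16) → add node 8 parent=6 cost=14
9. q=(14,35) nearest=8 d=19 new=(12,18) → add node 9 parent=8 cost=16
10. q=(1,11) nearest=4 d=3 new=(2,11) → add node 10 parent=4 cost=10
11. q=(17,16) nearest=9 d=5 new=(14,16) → add node 11 parent=9 cost=18
12. q=(16,36) nearest=9 d=18 new=(14,20) → add node 12 parent=9 cost=18
13. q=(15,15) nearest=11 d=1 new=(15,15) → add node 13 parent=11 cost=19
14. q=(2,1) nearest=0 d=2 new=(2,1) → add node 14 parent=0 cost=2
15. q=(0,29) nearest=9 d=12 new=(10,20) → add node 15 parent=9 cost=18
16. q=(16,17) nearest=11 d=2 new=(16,17) → add node 16 parent=11 cost=20
17. q=(15,15) nearest=13 d=0 → coincident, reject
18. q=(18,43) nearest=12 d=23 new=(16,22) → add node 17 parent=12 cost=20
19. q=(21,39) nearest=17 d=17 new=(18,24) → add node 18 parent=17 cost=22
20. q=(16,7) nearest=6 d=8 new=(10,12) → add node 19 parent=6 cost=14
21. q=(26,27) nearest=18 d=8 new=(20,26) → add node 20 parent=18 cost=24
22. q=(3,3) nearest=1 d=1 new=(3,3) → add node 21 parent=1 cost=3
23. q=(19,5) nearest=19 d=9 new=(12,10) → add node 22 parent=19 cost=16
24. q=(3,30) nearest=15 d=10 new=(8,22) → add node 23 parent=15 cost=20
25. q=(14,19) nearest=12 d=1 new=(14,19) → add node 24 parent=12 cost=19
26. q=(4,25) nearest=23 d=4 new=(6,24) → add node 25 parent=23 cost=22
27. q=(7,19) nearest=8 d=3 new=(8,18) → add node 26 parent=8 cost=16
28. q=(20,40) nearest=20 d=14 new=(20,28) → add node 27 parent=20 cost=26
29. q=(2,24) nearest=25 d=4 new=(4,24) → add node 28 parent=25 cost=24
30. q=(22,2) nearest=22 d=10 new=(14,8) → blocked by [13,18]×[6,12], reject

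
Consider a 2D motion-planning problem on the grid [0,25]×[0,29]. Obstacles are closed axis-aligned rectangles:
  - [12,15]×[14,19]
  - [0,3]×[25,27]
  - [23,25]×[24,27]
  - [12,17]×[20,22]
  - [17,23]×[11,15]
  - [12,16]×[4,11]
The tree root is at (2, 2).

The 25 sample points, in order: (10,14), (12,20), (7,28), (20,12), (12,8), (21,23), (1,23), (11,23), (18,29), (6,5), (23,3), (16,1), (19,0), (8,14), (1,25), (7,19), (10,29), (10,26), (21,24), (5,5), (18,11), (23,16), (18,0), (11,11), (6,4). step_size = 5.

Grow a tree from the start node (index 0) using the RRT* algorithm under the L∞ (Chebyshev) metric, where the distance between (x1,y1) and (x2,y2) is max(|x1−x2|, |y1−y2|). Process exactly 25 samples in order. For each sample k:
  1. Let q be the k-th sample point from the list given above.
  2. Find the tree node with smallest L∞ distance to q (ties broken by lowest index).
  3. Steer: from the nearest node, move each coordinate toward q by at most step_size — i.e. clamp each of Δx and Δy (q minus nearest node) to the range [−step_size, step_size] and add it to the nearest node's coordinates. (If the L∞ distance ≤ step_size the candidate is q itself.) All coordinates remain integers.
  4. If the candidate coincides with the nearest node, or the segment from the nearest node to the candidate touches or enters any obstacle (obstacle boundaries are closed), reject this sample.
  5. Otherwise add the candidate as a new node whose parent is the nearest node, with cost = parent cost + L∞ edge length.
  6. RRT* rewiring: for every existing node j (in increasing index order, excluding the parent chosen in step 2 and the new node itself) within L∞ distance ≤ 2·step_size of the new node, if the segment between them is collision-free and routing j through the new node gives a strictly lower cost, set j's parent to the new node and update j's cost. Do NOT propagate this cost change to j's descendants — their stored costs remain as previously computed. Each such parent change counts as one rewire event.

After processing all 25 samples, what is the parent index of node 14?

1. q=(10,14) nearest=0 d=12 new=(7,7) → add node 1 parent=0 cost=5
2. q=(12,20) nearest=1 d=13 new=(12,12) → add node 2 parent=1 cost=10
3. q=(7,28) nearest=2 d=16 new=(7,17) → add node 3 parent=2 cost=15
4. q=(20,12) nearest=2 d=8 new=(17,12) → blocked by [17,23]×[11,15], reject
5. q=(12,8) nearest=2 d=4 new=(12,8) → blocked by [12,16]×[4,11], reject
6. q=(21,23) nearest=2 d=11 new=(17,17) → blocked by [12,15]×[14,19], reject
7. q=(1,23) nearest=3 d=6 new=(2,22) → add node 4 parent=3 cost=20
8. q=(11,23) nearest=3 d=6 new=(11,22) → add node 5 parent=3 cost=20
9. q=(18,29) nearest=5 d=7 new=(16,27) → add node 6 parent=5 cost=25
10. q=(6,5) nearest=1 d=2 new=(6,5) → add node 7 parent=1 cost=7
11. q=(23,3) nearest=2 d=11 new=(17,7) → blocked by [12,16]×[4,11], reject
12. q=(16,1) nearest=1 d=9 new=(12,2) → add node 8 parent=1 cost=10
13. q=(19,0) nearest=8 d=7 new=(17,0) → add node 9 parent=8 cost=15
14. q=(8,14) nearest=3 d=3 new=(8,14) → add node 10 parent=3 cost=18
15. q=(1,25) nearest=4 d=3 new=(1,25) → blocked by [0,3]×[25,27], reject
16. q=(7,19) nearest=3 d=2 new=(7,19) → add node 11 parent=3 cost=17
17. q=(10,29) nearest=6 d=6 new=(11,29) → add node 12 parent=6 cost=30
18. q=(10,26) nearest=12 d=3 new=(10,26) → add node 13 parent=12 cost=33
19. q=(21,24) nearest=6 d=5 new=(21,24) → add node 14 parent=6 cost=30
20. q=(5,5) nearest=7 d=1 new=(5,5) → add node 15 parent=7 cost=8; rewire 10→15 (17<18)
21. q=(18,11) nearest=2 d=6 new=(17,11) → blocked by [17,23]×[11,15], reject
22. q=(23,16) nearest=14 d=8 new=(23,19) → add node 16 parent=14 cost=35
23. q=(18,0) nearest=9 d=1 new=(18,0) → add node 17 parent=9 cost=16
24. q=(11,11) nearest=2 d=1 new=(11,11) → add node 18 parent=2 cost=11; rewire 10→18 (14<17)
25. q=(6,4) nearest=7 d=1 new=(6,4) → add node 19 parent=7 cost=8

Parent of node 14: 6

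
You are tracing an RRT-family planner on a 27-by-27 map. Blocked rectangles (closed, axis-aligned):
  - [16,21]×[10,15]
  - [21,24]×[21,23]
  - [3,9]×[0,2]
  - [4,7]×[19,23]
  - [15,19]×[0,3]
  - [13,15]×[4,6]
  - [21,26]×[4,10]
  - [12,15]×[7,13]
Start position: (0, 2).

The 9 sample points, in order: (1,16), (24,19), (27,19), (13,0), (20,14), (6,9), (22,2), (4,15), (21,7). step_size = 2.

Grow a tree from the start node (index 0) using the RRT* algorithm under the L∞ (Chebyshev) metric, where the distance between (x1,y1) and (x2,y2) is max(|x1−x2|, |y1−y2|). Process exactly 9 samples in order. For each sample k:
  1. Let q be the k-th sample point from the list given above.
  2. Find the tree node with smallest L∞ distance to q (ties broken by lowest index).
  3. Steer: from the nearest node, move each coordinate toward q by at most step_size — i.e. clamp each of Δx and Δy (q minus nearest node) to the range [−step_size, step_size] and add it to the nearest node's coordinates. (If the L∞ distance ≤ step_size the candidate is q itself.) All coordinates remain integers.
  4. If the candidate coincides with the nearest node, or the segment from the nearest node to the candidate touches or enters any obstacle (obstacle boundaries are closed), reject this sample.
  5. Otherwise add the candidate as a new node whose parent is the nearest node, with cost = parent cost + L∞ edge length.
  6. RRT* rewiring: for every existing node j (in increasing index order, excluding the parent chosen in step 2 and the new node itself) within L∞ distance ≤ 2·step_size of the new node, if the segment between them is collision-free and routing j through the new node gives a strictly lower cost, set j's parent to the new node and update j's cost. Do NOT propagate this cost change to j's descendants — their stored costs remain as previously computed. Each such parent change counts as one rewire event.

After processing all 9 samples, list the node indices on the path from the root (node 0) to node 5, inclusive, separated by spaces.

1. q=(1,16) nearest=0 d=14 new=(1,4) → add node 1 parent=0 cost=2
2. q=(24,19) nearest=1 d=23 new=(3,6) → add node 2 parent=1 cost=4
3. q=(27,19) nearest=2 d=24 new=(5,8) → add node 3 parent=2 cost=6
4. q=(13,0) nearest=3 d=8 new=(7,6) → add node 4 parent=3 cost=8
5. q=(20,14) nearest=4 d=13 new=(9,8) → add node 5 parent=4 cost=10
6. q=(6,9) nearest=3 d=1 new=(6,9) → add node 6 parent=3 cost=7
7. q=(22,2) nearest=5 d=13 new=(11,6) → add node 7 parent=5 cost=12
8. q=(4,15) nearest=6 d=6 new=(4,11) → add node 8 parent=6 cost=9
9. q=(21,7) nearest=7 d=10 new=(13,7) → blocked by [12,15]×[7,13], reject

Path: 0 1 2 3 4 5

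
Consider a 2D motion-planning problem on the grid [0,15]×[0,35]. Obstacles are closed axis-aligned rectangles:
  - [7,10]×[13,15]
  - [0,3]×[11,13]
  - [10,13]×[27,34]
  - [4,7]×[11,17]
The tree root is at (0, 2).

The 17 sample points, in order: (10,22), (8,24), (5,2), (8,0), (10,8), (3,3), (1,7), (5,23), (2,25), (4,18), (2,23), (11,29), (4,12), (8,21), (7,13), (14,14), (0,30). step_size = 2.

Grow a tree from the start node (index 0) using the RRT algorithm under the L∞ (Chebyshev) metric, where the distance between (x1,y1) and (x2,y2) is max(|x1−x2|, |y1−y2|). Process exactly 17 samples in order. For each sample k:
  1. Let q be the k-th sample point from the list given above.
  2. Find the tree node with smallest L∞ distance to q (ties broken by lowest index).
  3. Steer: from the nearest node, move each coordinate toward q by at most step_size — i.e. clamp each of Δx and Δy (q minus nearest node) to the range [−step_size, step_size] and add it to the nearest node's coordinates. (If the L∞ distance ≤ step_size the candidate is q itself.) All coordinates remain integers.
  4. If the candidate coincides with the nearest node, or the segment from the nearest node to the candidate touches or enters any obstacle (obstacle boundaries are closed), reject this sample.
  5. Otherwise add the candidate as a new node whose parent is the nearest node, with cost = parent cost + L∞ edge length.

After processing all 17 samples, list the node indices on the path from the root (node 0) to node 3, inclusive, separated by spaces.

1. q=(10,22) nearest=0 d=20 new=(2,4) → add node 1 parent=0 cost=2
2. q=(8,24) nearest=1 d=20 new=(4,6) → add node 2 parent=1 cost=4
3. q=(5,2) nearest=1 d=3 new=(4,2) → add node 3 parent=1 cost=4
4. q=(8,0) nearest=3 d=4 new=(6,0) → add node 4 parent=3 cost=6
5. q=(10,8) nearest=2 d=6 new=(6,8) → add node 5 parent=2 cost=6
6. q=(3,3) nearest=1 d=1 new=(3,3) → add node 6 parent=1 cost=3
7. q=(1,7) nearest=1 d=3 new=(1,6) → add node 7 parent=1 cost=4
8. q=(5,23) nearest=5 d=15 new=(5,10) → add node 8 parent=5 cost=8
9. q=(2,25) nearest=8 d=15 new=(3,12) → blocked by [0,3]×[11,13], reject
10. q=(4,18) nearest=8 d=8 new=(4,12) → blocked by [4,7]×[11,17], reject
11. q=(2,23) nearest=8 d=13 new=(3,12) → blocked by [0,3]×[11,13], reject
12. q=(11,29) nearest=8 d=19 new=(7,12) → blocked by [4,7]×[11,17], reject
13. q=(4,12) nearest=8 d=2 new=(4,12) → blocked by [4,7]×[11,17], reject
14. q=(8,21) nearest=8 d=11 new=(7,12) → blocked by [4,7]×[11,17], reject
15. q=(7,13) nearest=8 d=3 new=(7,12) → blocked by [4,7]×[11,17], reject
16. q=(14,14) nearest=5 d=8 new=(8,10) → add node 9 parent=5 cost=8
17. q=(0,30) nearest=8 d=20 new=(3,12) → blocked by [0,3]×[11,13], reject

Path: 0 1 3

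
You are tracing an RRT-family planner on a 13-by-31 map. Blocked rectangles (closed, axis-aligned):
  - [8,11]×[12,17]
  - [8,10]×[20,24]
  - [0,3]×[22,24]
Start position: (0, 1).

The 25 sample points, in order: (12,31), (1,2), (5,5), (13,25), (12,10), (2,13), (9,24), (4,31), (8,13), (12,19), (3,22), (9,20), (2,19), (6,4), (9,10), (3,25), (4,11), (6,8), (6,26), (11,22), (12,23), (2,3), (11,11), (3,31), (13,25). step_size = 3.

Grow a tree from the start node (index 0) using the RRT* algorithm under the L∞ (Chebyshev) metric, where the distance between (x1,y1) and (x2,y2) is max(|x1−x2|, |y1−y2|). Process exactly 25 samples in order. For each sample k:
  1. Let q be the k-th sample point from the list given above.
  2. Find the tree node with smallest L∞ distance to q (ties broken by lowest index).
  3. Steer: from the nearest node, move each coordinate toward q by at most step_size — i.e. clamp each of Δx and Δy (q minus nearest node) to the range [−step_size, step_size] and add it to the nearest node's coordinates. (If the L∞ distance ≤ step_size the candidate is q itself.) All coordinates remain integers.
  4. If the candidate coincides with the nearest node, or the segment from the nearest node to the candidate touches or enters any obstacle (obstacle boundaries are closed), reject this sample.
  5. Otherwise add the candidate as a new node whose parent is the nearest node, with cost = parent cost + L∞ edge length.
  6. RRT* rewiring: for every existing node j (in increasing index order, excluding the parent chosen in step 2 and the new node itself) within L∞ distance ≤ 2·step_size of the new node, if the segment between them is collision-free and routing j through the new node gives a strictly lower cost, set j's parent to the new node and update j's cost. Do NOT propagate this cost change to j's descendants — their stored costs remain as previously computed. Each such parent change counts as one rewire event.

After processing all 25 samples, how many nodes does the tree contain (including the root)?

1. q=(12,31) nearest=0 d=30 new=(3,4) → add node 1 parent=0 cost=3
2. q=(1,2) nearest=0 d=1 new=(1,2) → add node 2 parent=0 cost=1
3. q=(5,5) nearest=1 d=2 new=(5,5) → add node 3 parent=1 cost=5
4. q=(13,25) nearest=3 d=20 new=(8,8) → add node 4 parent=3 cost=8
5. q=(12,10) nearest=4 d=4 new=(11,10) → add node 5 parent=4 cost=11
6. q=(2,13) nearest=4 d=6 new=(5,11) → add node 6 parent=4 cost=11
7. q=(9,24) nearest=6 d=13 new=(8,14) → blocked by [8,11]×[12,17], reject
8. q=(4,31) nearest=6 d=20 new=(4,14) → add node 7 parent=6 cost=14
9. q=(8,13) nearest=5 d=3 new=(8,13) → blocked by [8,11]×[12,17], reject
10. q=(12,19) nearest=6 d=8 new=(8,14) → blocked by [8,11]×[12,17], reject
11. q=(3,22) nearest=7 d=8 new=(3,17) → add node 8 parent=7 cost=17
12. q=(9,20) nearest=7 d=6 new=(7,17) → add node 9 parent=7 cost=17
13. q=(2,19) nearest=8 d=2 new=(2,19) → add node 10 parent=8 cost=19
14. q=(6,4) nearest=3 d=1 new=(6,4) → add node 11 parent=3 cost=6
15. q=(9,10) nearest=4 d=2 new=(9,10) → add node 12 parent=4 cost=10
16. q=(3,25) nearest=10 d=6 new=(3,22) → blocked by [0,3]×[22,24], reject
17. q=(4,11) nearest=6 d=1 new=(4,11) → add node 13 parent=6 cost=12
18. q=(6,8) nearest=4 d=2 new=(6,8) → add node 14 parent=4 cost=10
19. q=(6,26) nearest=10 d=7 new=(5,22) → add node 15 parent=10 cost=22
20. q=(11,22) nearest=9 d=5 new=(10,20) → blocked by [8,10]×[20,24], reject
21. q=(12,23) nearest=9 d=6 new=(10,20) → blocked by [8,10]×[20,24], reject
22. q=(2,3) nearest=1 d=1 new=(2,3) → add node 16 parent=1 cost=4; rewire 14→16 (9<10)
23. q=(11,11) nearest=5 d=1 new=(11,11) → add node 17 parent=5 cost=12
24. q=(3,31) nearest=15 d=9 new=(3,25) → add node 18 parent=15 cost=25
25. q=(13,25) nearest=9 d=8 new=(10,20) → blocked by [8,10]×[20,24], reject

Node count: 19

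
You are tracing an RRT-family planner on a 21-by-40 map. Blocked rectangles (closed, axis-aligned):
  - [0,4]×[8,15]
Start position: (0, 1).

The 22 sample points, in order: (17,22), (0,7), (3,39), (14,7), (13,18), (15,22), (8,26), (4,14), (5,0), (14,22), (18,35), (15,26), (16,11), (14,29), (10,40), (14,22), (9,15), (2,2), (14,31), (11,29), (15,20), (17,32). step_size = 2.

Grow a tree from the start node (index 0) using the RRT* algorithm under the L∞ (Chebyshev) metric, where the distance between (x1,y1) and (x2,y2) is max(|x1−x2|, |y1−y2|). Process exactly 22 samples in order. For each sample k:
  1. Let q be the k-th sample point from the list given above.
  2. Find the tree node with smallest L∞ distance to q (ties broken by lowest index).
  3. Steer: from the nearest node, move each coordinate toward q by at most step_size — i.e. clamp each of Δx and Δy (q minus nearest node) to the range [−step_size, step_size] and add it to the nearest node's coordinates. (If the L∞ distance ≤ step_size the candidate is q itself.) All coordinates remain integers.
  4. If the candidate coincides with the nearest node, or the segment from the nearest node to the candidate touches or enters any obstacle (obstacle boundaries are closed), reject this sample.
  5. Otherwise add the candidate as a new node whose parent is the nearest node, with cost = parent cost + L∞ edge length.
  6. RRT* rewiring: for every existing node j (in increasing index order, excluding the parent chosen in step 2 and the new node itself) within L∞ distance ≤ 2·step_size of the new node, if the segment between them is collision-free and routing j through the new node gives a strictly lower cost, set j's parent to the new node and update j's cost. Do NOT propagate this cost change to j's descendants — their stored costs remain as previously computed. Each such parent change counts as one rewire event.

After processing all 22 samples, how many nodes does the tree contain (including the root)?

Node count: 8

1. q=(17,22) nearest=0 d=21 new=(2,3) → add node 1 parent=0 cost=2
2. q=(0,7) nearest=1 d=4 new=(0,5) → add node 2 parent=1 cost=4
3. q=(3,39) nearest=2 d=34 new=(2,7) → add node 3 parent=2 cost=6
4. q=(14,7) nearest=1 d=12 new=(4,5) → add node 4 parent=1 cost=4
5. q=(13,18) nearest=3 d=11 new=(4,9) → blocked by [0,4]×[8,15], reject
6. q=(15,22) nearest=3 d=15 new=(4,9) → blocked by [0,4]×[8,15], reject
7. q=(8,26) nearest=3 d=19 new=(4,9) → blocked by [0,4]×[8,15], reject
8. q=(4,14) nearest=3 d=7 new=(4,9) → blocked by [0,4]×[8,15], reject
9. q=(5,0) nearest=1 d=3 new=(4,1) → add node 5 parent=1 cost=4
10. q=(14,22) nearest=3 d=15 new=(4,9) → blocked by [0,4]×[8,15], reject
11. q=(18,35) nearest=3 d=28 new=(4,9) → blocked by [0,4]×[8,15], reject
12. q=(15,26) nearest=3 d=19 new=(4,9) → blocked by [0,4]×[8,15], reject
13. q=(16,11) nearest=4 d=12 new=(6,7) → add node 6 parent=4 cost=6
14. q=(14,29) nearest=3 d=22 new=(4,9) → blocked by [0,4]×[8,15], reject
15. q=(10,40) nearest=3 d=33 new=(4,9) → blocked by [0,4]×[8,15], reject
16. q=(14,22) nearest=3 d=15 new=(4,9) → blocked by [0,4]×[8,15], reject
17. q=(9,15) nearest=3 d=8 new=(4,9) → blocked by [0,4]×[8,15], reject
18. q=(2,2) nearest=1 d=1 new=(2,2) → add node 7 parent=1 cost=3
19. q=(14,31) nearest=3 d=24 new=(4,9) → blocked by [0,4]×[8,15], reject
20. q=(11,29) nearest=3 d=22 new=(4,9) → blocked by [0,4]×[8,15], reject
21. q=(15,20) nearest=3 d=13 new=(4,9) → blocked by [0,4]×[8,15], reject
22. q=(17,32) nearest=3 d=25 new=(4,9) → blocked by [0,4]×[8,15], reject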